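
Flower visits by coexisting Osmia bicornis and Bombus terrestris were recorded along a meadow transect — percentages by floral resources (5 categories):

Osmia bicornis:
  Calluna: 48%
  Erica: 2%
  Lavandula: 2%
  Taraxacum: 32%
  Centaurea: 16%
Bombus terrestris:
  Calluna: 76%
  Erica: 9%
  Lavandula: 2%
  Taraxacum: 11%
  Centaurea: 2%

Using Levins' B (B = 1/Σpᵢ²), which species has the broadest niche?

Convert percentages to proportions (divide by 100).
Σp_bicoᵢ² = 0.48² + 0.02² + 0.02² + 0.32² + 0.16² = 0.2304 + 0.0004 + 0.0004 + 0.1024 + 0.0256 = 0.3592
B_bico = 1 / 0.3592 = 2.7840
Σp_terrᵢ² = 0.76² + 0.09² + 0.02² + 0.11² + 0.02² = 0.5776 + 0.0081 + 0.0004 + 0.0121 + 0.0004 = 0.5986
B_terr = 1 / 0.5986 = 1.6706
Highest B → broadest niche (most generalist): Osmia bicornis (B = 2.78).

Osmia bicornis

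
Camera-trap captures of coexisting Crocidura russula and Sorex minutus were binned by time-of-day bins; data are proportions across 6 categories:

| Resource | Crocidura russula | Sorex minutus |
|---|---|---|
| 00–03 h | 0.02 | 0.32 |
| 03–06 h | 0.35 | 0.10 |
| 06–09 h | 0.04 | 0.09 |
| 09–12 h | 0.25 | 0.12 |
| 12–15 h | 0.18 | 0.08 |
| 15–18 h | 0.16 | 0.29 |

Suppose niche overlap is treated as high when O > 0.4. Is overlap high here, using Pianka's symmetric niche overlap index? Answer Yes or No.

Σ p₁ᵢp₂ᵢ = 0.0064 + 0.0350 + 0.0036 + 0.0300 + 0.0144 + 0.0464 = 0.1358
Σp_1ᵢ² = 0.02² + 0.35² + 0.04² + 0.25² + 0.18² + 0.16² = 0.0004 + 0.1225 + 0.0016 + 0.0625 + 0.0324 + 0.0256 = 0.2450
Σp_2ᵢ² = 0.32² + 0.10² + 0.09² + 0.12² + 0.08² + 0.29² = 0.1024 + 0.0100 + 0.0081 + 0.0144 + 0.0064 + 0.0841 = 0.2254
O = 0.1358 / √(0.2450 × 0.2254) = 0.1358 / 0.23500 = 0.5779
O = 0.5779 > 0.4 → Yes.

Yes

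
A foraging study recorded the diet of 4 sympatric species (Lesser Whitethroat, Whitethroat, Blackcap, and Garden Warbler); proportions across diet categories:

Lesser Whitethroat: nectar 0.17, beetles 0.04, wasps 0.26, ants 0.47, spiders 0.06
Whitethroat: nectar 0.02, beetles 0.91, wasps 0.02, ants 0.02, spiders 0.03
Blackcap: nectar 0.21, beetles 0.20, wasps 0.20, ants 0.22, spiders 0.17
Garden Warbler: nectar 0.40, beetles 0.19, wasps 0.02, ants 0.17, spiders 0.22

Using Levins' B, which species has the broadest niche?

Blackcap

Σp_Lessᵢ² = 0.17² + 0.04² + 0.26² + 0.47² + 0.06² = 0.0289 + 0.0016 + 0.0676 + 0.2209 + 0.0036 = 0.3226
B_Less = 1 / 0.3226 = 3.0998
Σp_Whitᵢ² = 0.02² + 0.91² + 0.02² + 0.02² + 0.03² = 0.0004 + 0.8281 + 0.0004 + 0.0004 + 0.0009 = 0.8302
B_Whit = 1 / 0.8302 = 1.2045
Σp_Blacᵢ² = 0.21² + 0.20² + 0.20² + 0.22² + 0.17² = 0.0441 + 0.0400 + 0.0400 + 0.0484 + 0.0289 = 0.2014
B_Blac = 1 / 0.2014 = 4.9652
Σp_Gardᵢ² = 0.40² + 0.19² + 0.02² + 0.17² + 0.22² = 0.1600 + 0.0361 + 0.0004 + 0.0289 + 0.0484 = 0.2738
B_Gard = 1 / 0.2738 = 3.6523
Highest B → broadest niche (most generalist): Blackcap (B = 4.97).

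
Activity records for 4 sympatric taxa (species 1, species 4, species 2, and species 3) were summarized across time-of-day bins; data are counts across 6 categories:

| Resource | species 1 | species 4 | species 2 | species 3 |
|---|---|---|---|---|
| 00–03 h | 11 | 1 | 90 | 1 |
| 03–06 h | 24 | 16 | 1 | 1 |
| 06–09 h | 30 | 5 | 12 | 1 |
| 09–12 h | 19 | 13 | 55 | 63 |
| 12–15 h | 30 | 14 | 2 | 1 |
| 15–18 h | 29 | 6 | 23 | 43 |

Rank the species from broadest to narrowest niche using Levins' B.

Proportions for species 1 (n=143): 11/143=0.0769, 24/143=0.1678, 30/143=0.2098, 19/143=0.1329, 30/143=0.2098, 29/143=0.2028
Proportions for species 4 (n=55): 1/55=0.0182, 16/55=0.2909, 5/55=0.0909, 13/55=0.2364, 14/55=0.2545, 6/55=0.1091
Proportions for species 2 (n=183): 90/183=0.4918, 1/183=0.0055, 12/183=0.0656, 55/183=0.3005, 2/183=0.0109, 23/183=0.1257
Proportions for species 3 (n=110): 1/110=0.0091, 1/110=0.0091, 1/110=0.0091, 63/110=0.5727, 1/110=0.0091, 43/110=0.3909
Σp_1ᵢ² = 0.0769² + 0.1678² + 0.2098² + 0.1329² + 0.2098² + 0.2028² = 0.005914 + 0.028157 + 0.044016 + 0.017662 + 0.044016 + 0.041128 = 0.180893
B_1 = 1 / 0.180893 = 5.5281
Σp_4ᵢ² = 0.0182² + 0.2909² + 0.0909² + 0.2364² + 0.2545² + 0.1091² = 0.000331 + 0.084623 + 0.008263 + 0.055885 + 0.064770 + 0.011903 = 0.225775
B_4 = 1 / 0.225775 = 4.4292
Σp_2ᵢ² = 0.4918² + 0.0055² + 0.0656² + 0.3005² + 0.0109² + 0.1257² = 0.241867 + 0.000030 + 0.004303 + 0.090300 + 0.000119 + 0.015800 = 0.352419
B_2 = 1 / 0.352419 = 2.8375
Σp_3ᵢ² = 0.0091² + 0.0091² + 0.0091² + 0.5727² + 0.0091² + 0.3909² = 0.000083 + 0.000083 + 0.000083 + 0.327985 + 0.000083 + 0.152803 = 0.481120
B_3 = 1 / 0.481120 = 2.0785
Ranking by B (broadest → narrowest): species 1 (5.53) > species 4 (4.43) > species 2 (2.84) > species 3 (2.08)

species 1 > species 4 > species 2 > species 3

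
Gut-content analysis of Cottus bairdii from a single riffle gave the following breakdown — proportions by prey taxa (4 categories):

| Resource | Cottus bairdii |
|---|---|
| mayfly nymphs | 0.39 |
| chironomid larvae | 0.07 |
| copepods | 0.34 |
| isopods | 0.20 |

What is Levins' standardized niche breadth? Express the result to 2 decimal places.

0.73

Σpᵢ² = 0.39² + 0.07² + 0.34² + 0.20² = 0.1521 + 0.0049 + 0.1156 + 0.0400 = 0.3126
B = 1 / 0.3126 = 3.1990
Bₛ = (B − 1)/(n − 1) = (3.1990 − 1)/(4 − 1) = 2.1990/3 = 0.7330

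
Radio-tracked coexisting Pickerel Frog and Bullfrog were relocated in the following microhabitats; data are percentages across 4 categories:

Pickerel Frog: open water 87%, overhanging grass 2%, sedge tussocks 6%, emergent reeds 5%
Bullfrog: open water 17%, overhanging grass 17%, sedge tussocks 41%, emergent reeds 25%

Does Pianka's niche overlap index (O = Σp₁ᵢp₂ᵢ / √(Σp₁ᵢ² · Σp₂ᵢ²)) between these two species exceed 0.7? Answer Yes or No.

No

Convert percentages to proportions (divide by 100).
Σ p₁ᵢp₂ᵢ = 0.1479 + 0.0034 + 0.0246 + 0.0125 = 0.1884
Σp_1ᵢ² = 0.87² + 0.02² + 0.06² + 0.05² = 0.7569 + 0.0004 + 0.0036 + 0.0025 = 0.7634
Σp_2ᵢ² = 0.17² + 0.17² + 0.41² + 0.25² = 0.0289 + 0.0289 + 0.1681 + 0.0625 = 0.2884
O = 0.1884 / √(0.7634 × 0.2884) = 0.1884 / 0.46922 = 0.4015
O = 0.4015 < 0.7 → No.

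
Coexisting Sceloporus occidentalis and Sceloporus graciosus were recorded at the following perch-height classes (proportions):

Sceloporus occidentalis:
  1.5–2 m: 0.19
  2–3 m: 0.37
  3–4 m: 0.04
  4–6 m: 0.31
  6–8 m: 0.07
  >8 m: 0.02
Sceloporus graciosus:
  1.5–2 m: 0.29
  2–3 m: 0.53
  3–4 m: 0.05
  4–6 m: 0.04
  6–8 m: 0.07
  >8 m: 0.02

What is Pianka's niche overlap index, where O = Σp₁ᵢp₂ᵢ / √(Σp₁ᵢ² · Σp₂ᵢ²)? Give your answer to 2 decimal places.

Σ p₁ᵢp₂ᵢ = 0.0551 + 0.1961 + 0.0020 + 0.0124 + 0.0049 + 0.0004 = 0.2709
Σp_1ᵢ² = 0.19² + 0.37² + 0.04² + 0.31² + 0.07² + 0.02² = 0.0361 + 0.1369 + 0.0016 + 0.0961 + 0.0049 + 0.0004 = 0.2760
Σp_2ᵢ² = 0.29² + 0.53² + 0.05² + 0.04² + 0.07² + 0.02² = 0.0841 + 0.2809 + 0.0025 + 0.0016 + 0.0049 + 0.0004 = 0.3744
O = 0.2709 / √(0.2760 × 0.3744) = 0.2709 / 0.32146 = 0.8427

0.84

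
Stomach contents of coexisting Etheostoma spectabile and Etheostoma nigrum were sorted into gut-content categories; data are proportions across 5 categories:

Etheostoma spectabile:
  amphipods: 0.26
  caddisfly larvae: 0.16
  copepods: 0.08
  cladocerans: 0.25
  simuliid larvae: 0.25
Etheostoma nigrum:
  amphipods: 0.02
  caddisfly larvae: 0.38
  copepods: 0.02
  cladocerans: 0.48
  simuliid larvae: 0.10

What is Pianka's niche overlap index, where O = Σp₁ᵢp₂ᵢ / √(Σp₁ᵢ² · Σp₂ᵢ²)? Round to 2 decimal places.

0.72

Σ p₁ᵢp₂ᵢ = 0.0052 + 0.0608 + 0.0016 + 0.1200 + 0.0250 = 0.2126
Σp_1ᵢ² = 0.26² + 0.16² + 0.08² + 0.25² + 0.25² = 0.0676 + 0.0256 + 0.0064 + 0.0625 + 0.0625 = 0.2246
Σp_2ᵢ² = 0.02² + 0.38² + 0.02² + 0.48² + 0.10² = 0.0004 + 0.1444 + 0.0004 + 0.2304 + 0.0100 = 0.3856
O = 0.2126 / √(0.2246 × 0.3856) = 0.2126 / 0.29429 = 0.7224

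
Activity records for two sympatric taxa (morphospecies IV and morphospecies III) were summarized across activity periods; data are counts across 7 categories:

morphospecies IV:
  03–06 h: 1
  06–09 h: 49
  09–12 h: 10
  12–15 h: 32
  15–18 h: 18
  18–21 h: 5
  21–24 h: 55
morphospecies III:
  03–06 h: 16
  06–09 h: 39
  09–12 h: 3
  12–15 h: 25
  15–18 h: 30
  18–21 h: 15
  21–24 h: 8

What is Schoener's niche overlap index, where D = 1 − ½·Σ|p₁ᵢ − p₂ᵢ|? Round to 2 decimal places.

0.69

Proportions for morphospecies IV (n=170): 1/170=0.0059, 49/170=0.2882, 10/170=0.0588, 32/170=0.1882, 18/170=0.1059, 5/170=0.0294, 55/170=0.3235
Proportions for morphospecies III (n=136): 16/136=0.1176, 39/136=0.2868, 3/136=0.0221, 25/136=0.1838, 30/136=0.2206, 15/136=0.1103, 8/136=0.0588
Σ|p₁ᵢ − p₂ᵢ| = 0.1117 + 0.0014 + 0.0367 + 0.0044 + 0.1147 + 0.0809 + 0.2647 = 0.6145
D = 1 − ½ × 0.6145 = 1 − 0.30725 = 0.69275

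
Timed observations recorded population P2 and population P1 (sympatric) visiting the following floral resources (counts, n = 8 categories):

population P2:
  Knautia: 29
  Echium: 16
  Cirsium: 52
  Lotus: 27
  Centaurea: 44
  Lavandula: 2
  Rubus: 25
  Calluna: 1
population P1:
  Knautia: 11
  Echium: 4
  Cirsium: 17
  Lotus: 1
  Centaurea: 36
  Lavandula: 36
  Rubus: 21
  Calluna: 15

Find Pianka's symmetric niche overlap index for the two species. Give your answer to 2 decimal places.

Proportions for population P2 (n=196): 29/196=0.1480, 16/196=0.0816, 52/196=0.2653, 27/196=0.1378, 44/196=0.2245, 2/196=0.0102, 25/196=0.1276, 1/196=0.0051
Proportions for population P1 (n=141): 11/141=0.0780, 4/141=0.0284, 17/141=0.1206, 1/141=0.0071, 36/141=0.2553, 36/141=0.2553, 21/141=0.1489, 15/141=0.1064
Σ p₁ᵢp₂ᵢ = 0.011544 + 0.002317 + 0.031995 + 0.000978 + 0.057315 + 0.002604 + 0.019000 + 0.000543 = 0.126296
Σp_1ᵢ² = 0.1480² + 0.0816² + 0.2653² + 0.1378² + 0.2245² + 0.0102² + 0.1276² + 0.0051² = 0.021904 + 0.006659 + 0.070384 + 0.018989 + 0.050400 + 0.000104 + 0.016282 + 0.000026 = 0.184748
Σp_2ᵢ² = 0.0780² + 0.0284² + 0.1206² + 0.0071² + 0.2553² + 0.2553² + 0.1489² + 0.1064² = 0.006084 + 0.000807 + 0.014544 + 0.000050 + 0.065178 + 0.065178 + 0.022171 + 0.011321 = 0.185333
O = 0.126296 / √(0.184748 × 0.185333) = 0.126296 / 0.1850403 = 0.6825

0.68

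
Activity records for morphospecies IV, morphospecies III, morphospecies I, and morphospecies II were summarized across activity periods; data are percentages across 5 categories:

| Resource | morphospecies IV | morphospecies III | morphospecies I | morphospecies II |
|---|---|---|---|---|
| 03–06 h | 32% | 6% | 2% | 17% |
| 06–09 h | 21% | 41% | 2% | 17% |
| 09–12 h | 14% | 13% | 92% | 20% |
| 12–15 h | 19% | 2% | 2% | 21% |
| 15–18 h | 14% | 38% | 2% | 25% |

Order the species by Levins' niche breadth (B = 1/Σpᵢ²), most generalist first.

morphospecies II > morphospecies IV > morphospecies III > morphospecies I

Convert percentages to proportions (divide by 100).
Σp_IVᵢ² = 0.32² + 0.21² + 0.14² + 0.19² + 0.14² = 0.1024 + 0.0441 + 0.0196 + 0.0361 + 0.0196 = 0.2218
B_IV = 1 / 0.2218 = 4.5086
Σp_IIIᵢ² = 0.06² + 0.41² + 0.13² + 0.02² + 0.38² = 0.0036 + 0.1681 + 0.0169 + 0.0004 + 0.1444 = 0.3334
B_III = 1 / 0.3334 = 2.9994
Σp_Iᵢ² = 0.02² + 0.02² + 0.92² + 0.02² + 0.02² = 0.0004 + 0.0004 + 0.8464 + 0.0004 + 0.0004 = 0.8480
B_I = 1 / 0.8480 = 1.1792
Σp_IIᵢ² = 0.17² + 0.17² + 0.20² + 0.21² + 0.25² = 0.0289 + 0.0289 + 0.0400 + 0.0441 + 0.0625 = 0.2044
B_II = 1 / 0.2044 = 4.8924
Ranking by B (broadest → narrowest): morphospecies II (4.89) > morphospecies IV (4.51) > morphospecies III (3.00) > morphospecies I (1.18)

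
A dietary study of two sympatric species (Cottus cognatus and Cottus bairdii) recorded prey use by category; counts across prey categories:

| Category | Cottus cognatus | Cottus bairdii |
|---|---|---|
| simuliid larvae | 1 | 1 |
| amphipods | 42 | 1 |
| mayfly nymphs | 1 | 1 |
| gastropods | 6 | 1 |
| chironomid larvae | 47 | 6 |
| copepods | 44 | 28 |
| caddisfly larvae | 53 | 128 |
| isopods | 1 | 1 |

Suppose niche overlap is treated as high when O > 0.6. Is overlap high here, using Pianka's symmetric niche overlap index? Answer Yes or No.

Yes

Proportions for Cottus cognatus (n=195): 1/195=0.0051, 42/195=0.2154, 1/195=0.0051, 6/195=0.0308, 47/195=0.2410, 44/195=0.2256, 53/195=0.2718, 1/195=0.0051
Proportions for Cottus bairdii (n=167): 1/167=0.0060, 1/167=0.0060, 1/167=0.0060, 1/167=0.0060, 6/167=0.0359, 28/167=0.1677, 128/167=0.7665, 1/167=0.0060
Σ p₁ᵢp₂ᵢ = 0.000031 + 0.001292 + 0.000031 + 0.000185 + 0.008652 + 0.037833 + 0.208335 + 0.000031 = 0.256390
Σp_1ᵢ² = 0.0051² + 0.2154² + 0.0051² + 0.0308² + 0.2410² + 0.2256² + 0.2718² + 0.0051² = 0.000026 + 0.046397 + 0.000026 + 0.000949 + 0.058081 + 0.050895 + 0.073875 + 0.000026 = 0.230275
Σp_2ᵢ² = 0.0060² + 0.0060² + 0.0060² + 0.0060² + 0.0359² + 0.1677² + 0.7665² + 0.0060² = 0.000036 + 0.000036 + 0.000036 + 0.000036 + 0.001289 + 0.028123 + 0.587522 + 0.000036 = 0.617114
O = 0.256390 / √(0.230275 × 0.617114) = 0.256390 / 0.3769694 = 0.6801
O = 0.6801 > 0.6 → Yes.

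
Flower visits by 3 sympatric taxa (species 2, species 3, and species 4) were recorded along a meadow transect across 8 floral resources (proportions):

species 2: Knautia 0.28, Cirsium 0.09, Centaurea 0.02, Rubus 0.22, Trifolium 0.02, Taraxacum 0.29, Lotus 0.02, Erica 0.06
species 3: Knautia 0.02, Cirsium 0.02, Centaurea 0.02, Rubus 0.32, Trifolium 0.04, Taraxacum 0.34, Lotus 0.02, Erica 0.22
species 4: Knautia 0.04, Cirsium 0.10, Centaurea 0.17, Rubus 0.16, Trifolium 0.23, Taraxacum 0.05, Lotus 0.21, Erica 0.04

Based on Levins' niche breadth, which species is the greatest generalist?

species 4

Σp_2ᵢ² = 0.28² + 0.09² + 0.02² + 0.22² + 0.02² + 0.29² + 0.02² + 0.06² = 0.0784 + 0.0081 + 0.0004 + 0.0484 + 0.0004 + 0.0841 + 0.0004 + 0.0036 = 0.2238
B_2 = 1 / 0.2238 = 4.4683
Σp_3ᵢ² = 0.02² + 0.02² + 0.02² + 0.32² + 0.04² + 0.34² + 0.02² + 0.22² = 0.0004 + 0.0004 + 0.0004 + 0.1024 + 0.0016 + 0.1156 + 0.0004 + 0.0484 = 0.2696
B_3 = 1 / 0.2696 = 3.7092
Σp_4ᵢ² = 0.04² + 0.10² + 0.17² + 0.16² + 0.23² + 0.05² + 0.21² + 0.04² = 0.0016 + 0.0100 + 0.0289 + 0.0256 + 0.0529 + 0.0025 + 0.0441 + 0.0016 = 0.1672
B_4 = 1 / 0.1672 = 5.9809
Highest B → broadest niche (most generalist): species 4 (B = 5.98).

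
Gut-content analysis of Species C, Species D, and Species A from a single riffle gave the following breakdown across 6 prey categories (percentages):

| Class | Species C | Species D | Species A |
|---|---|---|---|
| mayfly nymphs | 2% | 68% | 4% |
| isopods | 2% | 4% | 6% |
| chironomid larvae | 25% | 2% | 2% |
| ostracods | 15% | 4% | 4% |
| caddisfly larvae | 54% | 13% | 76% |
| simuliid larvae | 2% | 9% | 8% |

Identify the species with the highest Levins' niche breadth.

Convert percentages to proportions (divide by 100).
Σp_Cᵢ² = 0.02² + 0.02² + 0.25² + 0.15² + 0.54² + 0.02² = 0.0004 + 0.0004 + 0.0625 + 0.0225 + 0.2916 + 0.0004 = 0.3778
B_C = 1 / 0.3778 = 2.6469
Σp_Dᵢ² = 0.68² + 0.04² + 0.02² + 0.04² + 0.13² + 0.09² = 0.4624 + 0.0016 + 0.0004 + 0.0016 + 0.0169 + 0.0081 = 0.4910
B_D = 1 / 0.4910 = 2.0367
Σp_Aᵢ² = 0.04² + 0.06² + 0.02² + 0.04² + 0.76² + 0.08² = 0.0016 + 0.0036 + 0.0004 + 0.0016 + 0.5776 + 0.0064 = 0.5912
B_A = 1 / 0.5912 = 1.6915
Highest B → broadest niche (most generalist): Species C (B = 2.65).

Species C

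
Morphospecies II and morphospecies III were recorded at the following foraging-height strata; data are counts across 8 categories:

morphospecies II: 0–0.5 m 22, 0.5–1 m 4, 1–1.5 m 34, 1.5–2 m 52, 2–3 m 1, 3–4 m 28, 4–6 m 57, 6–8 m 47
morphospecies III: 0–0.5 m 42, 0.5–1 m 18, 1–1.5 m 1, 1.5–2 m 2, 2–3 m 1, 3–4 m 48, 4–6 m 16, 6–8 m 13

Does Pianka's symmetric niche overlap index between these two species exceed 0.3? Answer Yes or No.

Proportions for morphospecies II (n=245): 22/245=0.0898, 4/245=0.0163, 34/245=0.1388, 52/245=0.2122, 1/245=0.0041, 28/245=0.1143, 57/245=0.2327, 47/245=0.1918
Proportions for morphospecies III (n=141): 42/141=0.2979, 18/141=0.1277, 1/141=0.0071, 2/141=0.0142, 1/141=0.0071, 48/141=0.3404, 16/141=0.1135, 13/141=0.0922
Σ p₁ᵢp₂ᵢ = 0.026751 + 0.002082 + 0.000985 + 0.003013 + 0.000029 + 0.038908 + 0.026411 + 0.017684 = 0.115863
Σp_1ᵢ² = 0.0898² + 0.0163² + 0.1388² + 0.2122² + 0.0041² + 0.1143² + 0.2327² + 0.1918² = 0.008064 + 0.000266 + 0.019265 + 0.045029 + 0.000017 + 0.013064 + 0.054149 + 0.036787 = 0.176641
Σp_2ᵢ² = 0.2979² + 0.1277² + 0.0071² + 0.0142² + 0.0071² + 0.3404² + 0.1135² + 0.0922² = 0.088744 + 0.016307 + 0.000050 + 0.000202 + 0.000050 + 0.115872 + 0.012882 + 0.008501 = 0.242608
O = 0.115863 / √(0.176641 × 0.242608) = 0.115863 / 0.2070133 = 0.5597
O = 0.5597 > 0.3 → Yes.

Yes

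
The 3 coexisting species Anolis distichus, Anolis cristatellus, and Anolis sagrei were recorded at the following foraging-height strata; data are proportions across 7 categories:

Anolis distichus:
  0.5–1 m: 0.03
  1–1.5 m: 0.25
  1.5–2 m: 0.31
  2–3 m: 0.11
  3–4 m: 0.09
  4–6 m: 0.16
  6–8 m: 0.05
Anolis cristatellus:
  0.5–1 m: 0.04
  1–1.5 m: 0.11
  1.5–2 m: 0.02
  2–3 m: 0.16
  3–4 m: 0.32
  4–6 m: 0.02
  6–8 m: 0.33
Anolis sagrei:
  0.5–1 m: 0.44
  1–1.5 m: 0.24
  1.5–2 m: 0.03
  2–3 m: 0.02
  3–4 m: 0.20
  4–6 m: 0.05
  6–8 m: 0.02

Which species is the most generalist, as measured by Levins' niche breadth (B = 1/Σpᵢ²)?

Σp_distᵢ² = 0.03² + 0.25² + 0.31² + 0.11² + 0.09² + 0.16² + 0.05² = 0.0009 + 0.0625 + 0.0961 + 0.0121 + 0.0081 + 0.0256 + 0.0025 = 0.2078
B_dist = 1 / 0.2078 = 4.8123
Σp_crisᵢ² = 0.04² + 0.11² + 0.02² + 0.16² + 0.32² + 0.02² + 0.33² = 0.0016 + 0.0121 + 0.0004 + 0.0256 + 0.1024 + 0.0004 + 0.1089 = 0.2514
B_cris = 1 / 0.2514 = 3.9777
Σp_sagrᵢ² = 0.44² + 0.24² + 0.03² + 0.02² + 0.20² + 0.05² + 0.02² = 0.1936 + 0.0576 + 0.0009 + 0.0004 + 0.0400 + 0.0025 + 0.0004 = 0.2954
B_sagr = 1 / 0.2954 = 3.3852
Highest B → broadest niche (most generalist): Anolis distichus (B = 4.81).

Anolis distichus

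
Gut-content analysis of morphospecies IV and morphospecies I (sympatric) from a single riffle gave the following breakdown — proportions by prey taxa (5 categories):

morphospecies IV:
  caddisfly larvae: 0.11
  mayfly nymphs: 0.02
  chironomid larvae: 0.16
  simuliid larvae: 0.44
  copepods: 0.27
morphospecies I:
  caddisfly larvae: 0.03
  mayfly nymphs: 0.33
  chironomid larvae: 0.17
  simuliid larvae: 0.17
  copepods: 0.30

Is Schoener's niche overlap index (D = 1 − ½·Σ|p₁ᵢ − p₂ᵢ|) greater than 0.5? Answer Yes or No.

Yes

Σ|p₁ᵢ − p₂ᵢ| = 0.08 + 0.31 + 0.01 + 0.27 + 0.03 = 0.70
D = 1 − ½ × 0.70 = 1 − 0.350 = 0.6500
D = 0.6500 > 0.5 → Yes.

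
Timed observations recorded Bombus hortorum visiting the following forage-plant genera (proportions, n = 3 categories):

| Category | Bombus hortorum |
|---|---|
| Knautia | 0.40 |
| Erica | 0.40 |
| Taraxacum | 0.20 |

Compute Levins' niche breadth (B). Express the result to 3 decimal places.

2.778

Σpᵢ² = 0.40² + 0.40² + 0.20² = 0.1600 + 0.1600 + 0.0400 = 0.3600
B = 1 / 0.3600 = 2.77778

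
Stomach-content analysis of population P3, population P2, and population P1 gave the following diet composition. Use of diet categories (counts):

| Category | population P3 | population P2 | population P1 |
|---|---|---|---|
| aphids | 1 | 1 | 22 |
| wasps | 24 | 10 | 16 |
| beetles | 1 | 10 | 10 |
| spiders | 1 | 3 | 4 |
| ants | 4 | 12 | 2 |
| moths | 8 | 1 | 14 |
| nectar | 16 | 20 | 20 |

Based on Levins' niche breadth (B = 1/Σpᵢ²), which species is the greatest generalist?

population P1

Proportions for population P3 (n=55): 1/55=0.0182, 24/55=0.4364, 1/55=0.0182, 1/55=0.0182, 4/55=0.0727, 8/55=0.1455, 16/55=0.2909
Proportions for population P2 (n=57): 1/57=0.0175, 10/57=0.1754, 10/57=0.1754, 3/57=0.0526, 12/57=0.2105, 1/57=0.0175, 20/57=0.3509
Proportions for population P1 (n=88): 22/88=0.2500, 16/88=0.1818, 10/88=0.1136, 4/88=0.0455, 2/88=0.0227, 14/88=0.1591, 20/88=0.2273
Σp_P3ᵢ² = 0.0182² + 0.4364² + 0.0182² + 0.0182² + 0.0727² + 0.1455² + 0.2909² = 0.000331 + 0.190445 + 0.000331 + 0.000331 + 0.005285 + 0.021170 + 0.084623 = 0.302516
B_P3 = 1 / 0.302516 = 3.3056
Σp_P2ᵢ² = 0.0175² + 0.1754² + 0.1754² + 0.0526² + 0.2105² + 0.0175² + 0.3509² = 0.000306 + 0.030765 + 0.030765 + 0.002767 + 0.044310 + 0.000306 + 0.123131 = 0.232350
B_P2 = 1 / 0.232350 = 4.3039
Σp_P1ᵢ² = 0.2500² + 0.1818² + 0.1136² + 0.0455² + 0.0227² + 0.1591² + 0.2273² = 0.062500 + 0.033051 + 0.012905 + 0.002070 + 0.000515 + 0.025313 + 0.051665 = 0.188019
B_P1 = 1 / 0.188019 = 5.3186
Highest B → broadest niche (most generalist): population P1 (B = 5.32).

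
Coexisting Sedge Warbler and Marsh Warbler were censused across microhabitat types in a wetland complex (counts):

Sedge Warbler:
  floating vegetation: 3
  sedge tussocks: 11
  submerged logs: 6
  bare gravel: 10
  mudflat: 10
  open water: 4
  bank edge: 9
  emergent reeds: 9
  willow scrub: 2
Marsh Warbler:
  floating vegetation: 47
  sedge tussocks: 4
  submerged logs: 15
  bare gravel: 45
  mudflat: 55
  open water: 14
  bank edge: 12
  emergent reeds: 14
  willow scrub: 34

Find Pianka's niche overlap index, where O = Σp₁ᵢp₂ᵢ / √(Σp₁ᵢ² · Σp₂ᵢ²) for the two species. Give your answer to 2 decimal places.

Proportions for Sedge Warbler (n=64): 3/64=0.0469, 11/64=0.1719, 6/64=0.0938, 10/64=0.1563, 10/64=0.1563, 4/64=0.0625, 9/64=0.1406, 9/64=0.1406, 2/64=0.0313
Proportions for Marsh Warbler (n=240): 47/240=0.1958, 4/240=0.0167, 15/240=0.0625, 45/240=0.1875, 55/240=0.2292, 14/240=0.0583, 12/240=0.0500, 14/240=0.0583, 34/240=0.1417
Σ p₁ᵢp₂ᵢ = 0.009183 + 0.002871 + 0.005863 + 0.029306 + 0.035824 + 0.003644 + 0.007030 + 0.008197 + 0.004435 = 0.106353
Σp_1ᵢ² = 0.0469² + 0.1719² + 0.0938² + 0.1563² + 0.1563² + 0.0625² + 0.1406² + 0.1406² + 0.0313² = 0.002200 + 0.029550 + 0.008798 + 0.024430 + 0.024430 + 0.003906 + 0.019768 + 0.019768 + 0.000980 = 0.133830
Σp_2ᵢ² = 0.1958² + 0.0167² + 0.0625² + 0.1875² + 0.2292² + 0.0583² + 0.0500² + 0.0583² + 0.1417² = 0.038338 + 0.000279 + 0.003906 + 0.035156 + 0.052533 + 0.003399 + 0.002500 + 0.003399 + 0.020079 = 0.159589
O = 0.106353 / √(0.133830 × 0.159589) = 0.106353 / 0.1461431 = 0.7277

0.73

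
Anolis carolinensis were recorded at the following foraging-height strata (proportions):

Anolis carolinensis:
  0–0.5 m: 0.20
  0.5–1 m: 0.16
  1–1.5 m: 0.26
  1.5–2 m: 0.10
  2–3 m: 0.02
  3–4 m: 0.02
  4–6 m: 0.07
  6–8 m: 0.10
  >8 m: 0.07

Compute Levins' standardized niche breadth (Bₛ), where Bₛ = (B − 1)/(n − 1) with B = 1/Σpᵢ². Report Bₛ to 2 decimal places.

Σpᵢ² = 0.20² + 0.16² + 0.26² + 0.10² + 0.02² + 0.02² + 0.07² + 0.10² + 0.07² = 0.0400 + 0.0256 + 0.0676 + 0.0100 + 0.0004 + 0.0004 + 0.0049 + 0.0100 + 0.0049 = 0.1638
B = 1 / 0.1638 = 6.1050
Bₛ = (B − 1)/(n − 1) = (6.1050 − 1)/(9 − 1) = 5.1050/8 = 0.6381

0.64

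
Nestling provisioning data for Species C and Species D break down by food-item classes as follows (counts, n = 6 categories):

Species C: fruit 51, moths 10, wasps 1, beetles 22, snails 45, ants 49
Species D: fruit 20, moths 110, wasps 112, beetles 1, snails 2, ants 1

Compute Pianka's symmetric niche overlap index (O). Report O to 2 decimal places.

0.17

Proportions for Species C (n=178): 51/178=0.2865, 10/178=0.0562, 1/178=0.0056, 22/178=0.1236, 45/178=0.2528, 49/178=0.2753
Proportions for Species D (n=246): 20/246=0.0813, 110/246=0.4472, 112/246=0.4553, 1/246=0.0041, 2/246=0.0081, 1/246=0.0041
Σ p₁ᵢp₂ᵢ = 0.023292 + 0.025133 + 0.002550 + 0.000507 + 0.002048 + 0.001129 = 0.054659
Σp_1ᵢ² = 0.2865² + 0.0562² + 0.0056² + 0.1236² + 0.2528² + 0.2753² = 0.082082 + 0.003158 + 0.000031 + 0.015277 + 0.063908 + 0.075790 = 0.240246
Σp_2ᵢ² = 0.0813² + 0.4472² + 0.4553² + 0.0041² + 0.0081² + 0.0041² = 0.006610 + 0.199988 + 0.207298 + 0.000017 + 0.000066 + 0.000017 = 0.413996
O = 0.054659 / √(0.240246 × 0.413996) = 0.054659 / 0.3153742 = 0.1733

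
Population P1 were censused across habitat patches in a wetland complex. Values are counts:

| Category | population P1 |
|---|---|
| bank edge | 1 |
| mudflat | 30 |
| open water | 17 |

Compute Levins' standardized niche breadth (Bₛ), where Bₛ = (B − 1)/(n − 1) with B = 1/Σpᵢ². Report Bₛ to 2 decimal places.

0.47

Proportions for population P1 (n=48): 1/48=0.0208, 30/48=0.6250, 17/48=0.3542
Σpᵢ² = 0.0208² + 0.6250² + 0.3542² = 0.000433 + 0.390625 + 0.125458 = 0.516516
B = 1 / 0.516516 = 1.9360
Bₛ = (B − 1)/(n − 1) = (1.9360 − 1)/(3 − 1) = 0.9360/2 = 0.4680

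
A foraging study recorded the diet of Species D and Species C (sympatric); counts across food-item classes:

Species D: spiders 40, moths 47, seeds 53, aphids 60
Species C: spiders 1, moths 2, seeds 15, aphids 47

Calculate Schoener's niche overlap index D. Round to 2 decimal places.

0.58

Proportions for Species D (n=200): 40/200=0.2000, 47/200=0.2350, 53/200=0.2650, 60/200=0.3000
Proportions for Species C (n=65): 1/65=0.0154, 2/65=0.0308, 15/65=0.2308, 47/65=0.7231
Σ|p₁ᵢ − p₂ᵢ| = 0.1846 + 0.2042 + 0.0342 + 0.4231 = 0.8461
D = 1 − ½ × 0.8461 = 1 − 0.42305 = 0.57695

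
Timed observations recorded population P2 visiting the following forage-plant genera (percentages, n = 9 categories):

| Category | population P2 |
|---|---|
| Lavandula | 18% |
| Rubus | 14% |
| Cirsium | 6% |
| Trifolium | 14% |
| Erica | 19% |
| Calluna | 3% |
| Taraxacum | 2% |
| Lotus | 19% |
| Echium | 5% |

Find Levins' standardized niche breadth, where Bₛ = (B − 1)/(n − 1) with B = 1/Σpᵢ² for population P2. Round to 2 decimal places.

0.70

Convert percentages to proportions (divide by 100).
Σpᵢ² = 0.18² + 0.14² + 0.06² + 0.14² + 0.19² + 0.03² + 0.02² + 0.19² + 0.05² = 0.0324 + 0.0196 + 0.0036 + 0.0196 + 0.0361 + 0.0009 + 0.0004 + 0.0361 + 0.0025 = 0.1512
B = 1 / 0.1512 = 6.6138
Bₛ = (B − 1)/(n − 1) = (6.6138 − 1)/(9 − 1) = 5.6138/8 = 0.7017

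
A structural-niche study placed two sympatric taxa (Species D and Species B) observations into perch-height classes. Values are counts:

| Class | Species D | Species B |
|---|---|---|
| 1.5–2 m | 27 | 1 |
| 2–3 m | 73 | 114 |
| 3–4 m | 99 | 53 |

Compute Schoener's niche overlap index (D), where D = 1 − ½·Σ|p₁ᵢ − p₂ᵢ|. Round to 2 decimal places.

0.69

Proportions for Species D (n=199): 27/199=0.1357, 73/199=0.3668, 99/199=0.4975
Proportions for Species B (n=168): 1/168=0.0060, 114/168=0.6786, 53/168=0.3155
Σ|p₁ᵢ − p₂ᵢ| = 0.1297 + 0.3118 + 0.1820 = 0.6235
D = 1 − ½ × 0.6235 = 1 − 0.31175 = 0.68825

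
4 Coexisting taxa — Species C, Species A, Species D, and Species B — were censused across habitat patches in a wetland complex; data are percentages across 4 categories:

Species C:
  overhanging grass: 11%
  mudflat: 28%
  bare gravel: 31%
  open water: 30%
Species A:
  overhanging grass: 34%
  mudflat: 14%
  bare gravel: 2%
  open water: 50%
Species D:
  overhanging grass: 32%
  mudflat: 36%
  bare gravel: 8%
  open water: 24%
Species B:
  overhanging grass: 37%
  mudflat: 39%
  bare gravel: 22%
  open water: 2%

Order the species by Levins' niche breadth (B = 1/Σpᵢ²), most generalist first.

Species C > Species D > Species B > Species A

Convert percentages to proportions (divide by 100).
Σp_Cᵢ² = 0.11² + 0.28² + 0.31² + 0.30² = 0.0121 + 0.0784 + 0.0961 + 0.0900 = 0.2766
B_C = 1 / 0.2766 = 3.6153
Σp_Aᵢ² = 0.34² + 0.14² + 0.02² + 0.50² = 0.1156 + 0.0196 + 0.0004 + 0.2500 = 0.3856
B_A = 1 / 0.3856 = 2.5934
Σp_Dᵢ² = 0.32² + 0.36² + 0.08² + 0.24² = 0.1024 + 0.1296 + 0.0064 + 0.0576 = 0.2960
B_D = 1 / 0.2960 = 3.3784
Σp_Bᵢ² = 0.37² + 0.39² + 0.22² + 0.02² = 0.1369 + 0.1521 + 0.0484 + 0.0004 = 0.3378
B_B = 1 / 0.3378 = 2.9603
Ranking by B (broadest → narrowest): Species C (3.62) > Species D (3.38) > Species B (2.96) > Species A (2.59)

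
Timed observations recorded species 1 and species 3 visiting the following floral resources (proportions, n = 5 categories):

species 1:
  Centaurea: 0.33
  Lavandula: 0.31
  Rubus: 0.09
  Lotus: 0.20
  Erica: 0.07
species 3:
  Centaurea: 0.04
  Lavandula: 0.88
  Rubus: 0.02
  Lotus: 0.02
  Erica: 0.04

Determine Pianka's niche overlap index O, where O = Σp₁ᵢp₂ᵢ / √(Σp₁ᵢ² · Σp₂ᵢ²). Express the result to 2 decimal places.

0.66

Σ p₁ᵢp₂ᵢ = 0.0132 + 0.2728 + 0.0018 + 0.0040 + 0.0028 = 0.2946
Σp_1ᵢ² = 0.33² + 0.31² + 0.09² + 0.20² + 0.07² = 0.1089 + 0.0961 + 0.0081 + 0.0400 + 0.0049 = 0.2580
Σp_2ᵢ² = 0.04² + 0.88² + 0.02² + 0.02² + 0.04² = 0.0016 + 0.7744 + 0.0004 + 0.0004 + 0.0016 = 0.7784
O = 0.2946 / √(0.2580 × 0.7784) = 0.2946 / 0.44814 = 0.6574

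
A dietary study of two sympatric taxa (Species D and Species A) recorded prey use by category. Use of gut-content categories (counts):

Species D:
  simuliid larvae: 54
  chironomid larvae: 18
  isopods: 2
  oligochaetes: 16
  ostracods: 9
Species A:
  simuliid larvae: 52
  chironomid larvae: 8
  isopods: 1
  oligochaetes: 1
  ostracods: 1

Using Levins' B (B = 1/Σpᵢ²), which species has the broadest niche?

Proportions for Species D (n=99): 54/99=0.5455, 18/99=0.1818, 2/99=0.0202, 16/99=0.1616, 9/99=0.0909
Proportions for Species A (n=63): 52/63=0.8254, 8/63=0.1270, 1/63=0.0159, 1/63=0.0159, 1/63=0.0159
Σp_Dᵢ² = 0.5455² + 0.1818² + 0.0202² + 0.1616² + 0.0909² = 0.297570 + 0.033051 + 0.000408 + 0.026115 + 0.008263 = 0.365407
B_D = 1 / 0.365407 = 2.7367
Σp_Aᵢ² = 0.8254² + 0.1270² + 0.0159² + 0.0159² + 0.0159² = 0.681285 + 0.016129 + 0.000253 + 0.000253 + 0.000253 = 0.698173
B_A = 1 / 0.698173 = 1.4323
Highest B → broadest niche (most generalist): Species D (B = 2.74).

Species D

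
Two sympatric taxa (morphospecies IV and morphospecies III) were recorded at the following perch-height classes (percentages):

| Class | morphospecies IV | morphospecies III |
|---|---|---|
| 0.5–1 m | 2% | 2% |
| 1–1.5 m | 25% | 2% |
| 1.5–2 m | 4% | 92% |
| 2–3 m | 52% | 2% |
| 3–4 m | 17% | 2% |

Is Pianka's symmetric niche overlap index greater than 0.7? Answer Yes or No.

No

Convert percentages to proportions (divide by 100).
Σ p₁ᵢp₂ᵢ = 0.0004 + 0.0050 + 0.0368 + 0.0104 + 0.0034 = 0.0560
Σp_1ᵢ² = 0.02² + 0.25² + 0.04² + 0.52² + 0.17² = 0.0004 + 0.0625 + 0.0016 + 0.2704 + 0.0289 = 0.3638
Σp_2ᵢ² = 0.02² + 0.02² + 0.92² + 0.02² + 0.02² = 0.0004 + 0.0004 + 0.8464 + 0.0004 + 0.0004 = 0.8480
O = 0.0560 / √(0.3638 × 0.8480) = 0.0560 / 0.55543 = 0.1008
O = 0.1008 < 0.7 → No.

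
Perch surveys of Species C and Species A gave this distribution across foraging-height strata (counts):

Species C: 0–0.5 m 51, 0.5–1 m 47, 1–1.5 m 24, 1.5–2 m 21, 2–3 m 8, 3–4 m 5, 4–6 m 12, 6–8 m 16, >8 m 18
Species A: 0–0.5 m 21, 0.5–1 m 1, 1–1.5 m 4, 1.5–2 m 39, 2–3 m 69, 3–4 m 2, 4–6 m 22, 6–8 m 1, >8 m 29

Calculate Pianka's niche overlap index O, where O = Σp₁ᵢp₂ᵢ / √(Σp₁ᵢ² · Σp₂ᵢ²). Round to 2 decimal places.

0.46

Proportions for Species C (n=202): 51/202=0.2525, 47/202=0.2327, 24/202=0.1188, 21/202=0.1040, 8/202=0.0396, 5/202=0.0248, 12/202=0.0594, 16/202=0.0792, 18/202=0.0891
Proportions for Species A (n=188): 21/188=0.1117, 1/188=0.0053, 4/188=0.0213, 39/188=0.2074, 69/188=0.3670, 2/188=0.0106, 22/188=0.1170, 1/188=0.0053, 29/188=0.1543
Σ p₁ᵢp₂ᵢ = 0.028204 + 0.001233 + 0.002530 + 0.021570 + 0.014533 + 0.000263 + 0.006950 + 0.000420 + 0.013748 = 0.089451
Σp_1ᵢ² = 0.2525² + 0.2327² + 0.1188² + 0.1040² + 0.0396² + 0.0248² + 0.0594² + 0.0792² + 0.0891² = 0.063756 + 0.054149 + 0.014113 + 0.010816 + 0.001568 + 0.000615 + 0.003528 + 0.006273 + 0.007939 = 0.162757
Σp_2ᵢ² = 0.1117² + 0.0053² + 0.0213² + 0.2074² + 0.3670² + 0.0106² + 0.1170² + 0.0053² + 0.1543² = 0.012477 + 0.000028 + 0.000454 + 0.043015 + 0.134689 + 0.000112 + 0.013689 + 0.000028 + 0.023808 = 0.228300
O = 0.089451 / √(0.162757 × 0.228300) = 0.089451 / 0.1927626 = 0.4640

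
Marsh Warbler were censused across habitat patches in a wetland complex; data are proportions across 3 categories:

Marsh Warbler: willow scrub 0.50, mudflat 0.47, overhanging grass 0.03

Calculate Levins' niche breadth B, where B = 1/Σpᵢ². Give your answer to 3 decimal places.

Σpᵢ² = 0.50² + 0.47² + 0.03² = 0.2500 + 0.2209 + 0.0009 = 0.4718
B = 1 / 0.4718 = 2.11954

2.120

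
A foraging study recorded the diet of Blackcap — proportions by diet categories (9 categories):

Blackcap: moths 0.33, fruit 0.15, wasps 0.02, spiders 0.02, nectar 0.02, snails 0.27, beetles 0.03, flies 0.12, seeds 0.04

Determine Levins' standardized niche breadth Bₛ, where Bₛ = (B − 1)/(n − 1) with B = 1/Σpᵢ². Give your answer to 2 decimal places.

Σpᵢ² = 0.33² + 0.15² + 0.02² + 0.02² + 0.02² + 0.27² + 0.03² + 0.12² + 0.04² = 0.1089 + 0.0225 + 0.0004 + 0.0004 + 0.0004 + 0.0729 + 0.0009 + 0.0144 + 0.0016 = 0.2224
B = 1 / 0.2224 = 4.4964
Bₛ = (B − 1)/(n − 1) = (4.4964 − 1)/(9 − 1) = 3.4964/8 = 0.4371

0.44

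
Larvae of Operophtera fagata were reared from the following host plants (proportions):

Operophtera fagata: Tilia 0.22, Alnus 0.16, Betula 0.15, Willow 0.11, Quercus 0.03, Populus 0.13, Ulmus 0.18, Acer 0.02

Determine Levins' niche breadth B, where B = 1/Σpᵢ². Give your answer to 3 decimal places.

Σpᵢ² = 0.22² + 0.16² + 0.15² + 0.11² + 0.03² + 0.13² + 0.18² + 0.02² = 0.0484 + 0.0256 + 0.0225 + 0.0121 + 0.0009 + 0.0169 + 0.0324 + 0.0004 = 0.1592
B = 1 / 0.1592 = 6.28141

6.281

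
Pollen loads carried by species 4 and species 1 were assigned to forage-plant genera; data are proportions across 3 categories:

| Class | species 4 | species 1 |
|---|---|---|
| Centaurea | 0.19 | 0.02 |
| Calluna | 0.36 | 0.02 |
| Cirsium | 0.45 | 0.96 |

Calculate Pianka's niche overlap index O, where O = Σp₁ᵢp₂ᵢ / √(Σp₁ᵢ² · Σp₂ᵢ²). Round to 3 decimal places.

Σ p₁ᵢp₂ᵢ = 0.0038 + 0.0072 + 0.4320 = 0.4430
Σp_1ᵢ² = 0.19² + 0.36² + 0.45² = 0.0361 + 0.1296 + 0.2025 = 0.3682
Σp_2ᵢ² = 0.02² + 0.02² + 0.96² = 0.0004 + 0.0004 + 0.9216 = 0.9224
O = 0.4430 / √(0.3682 × 0.9224) = 0.4430 / 0.582776 = 0.76015

0.760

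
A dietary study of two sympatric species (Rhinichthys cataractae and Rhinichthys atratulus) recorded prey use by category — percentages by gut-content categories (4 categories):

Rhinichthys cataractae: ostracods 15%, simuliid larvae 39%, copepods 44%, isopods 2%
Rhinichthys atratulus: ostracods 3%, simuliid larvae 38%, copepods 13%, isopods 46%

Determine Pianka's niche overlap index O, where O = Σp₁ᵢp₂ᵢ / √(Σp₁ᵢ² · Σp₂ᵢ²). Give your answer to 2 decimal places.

Convert percentages to proportions (divide by 100).
Σ p₁ᵢp₂ᵢ = 0.0045 + 0.1482 + 0.0572 + 0.0092 = 0.2191
Σp_1ᵢ² = 0.15² + 0.39² + 0.44² + 0.02² = 0.0225 + 0.1521 + 0.1936 + 0.0004 = 0.3686
Σp_2ᵢ² = 0.03² + 0.38² + 0.13² + 0.46² = 0.0009 + 0.1444 + 0.0169 + 0.2116 = 0.3738
O = 0.2191 / √(0.3686 × 0.3738) = 0.2191 / 0.37119 = 0.5903

0.59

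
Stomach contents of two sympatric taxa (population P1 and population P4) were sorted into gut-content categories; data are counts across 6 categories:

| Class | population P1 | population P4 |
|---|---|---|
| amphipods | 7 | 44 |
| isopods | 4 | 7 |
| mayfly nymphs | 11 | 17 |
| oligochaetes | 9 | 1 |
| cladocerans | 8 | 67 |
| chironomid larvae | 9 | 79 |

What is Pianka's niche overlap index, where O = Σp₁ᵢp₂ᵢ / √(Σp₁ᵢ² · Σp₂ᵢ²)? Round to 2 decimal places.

Proportions for population P1 (n=48): 7/48=0.1458, 4/48=0.0833, 11/48=0.2292, 9/48=0.1875, 8/48=0.1667, 9/48=0.1875
Proportions for population P4 (n=215): 44/215=0.2047, 7/215=0.0326, 17/215=0.0791, 1/215=0.0047, 67/215=0.3116, 79/215=0.3674
Σ p₁ᵢp₂ᵢ = 0.029845 + 0.002716 + 0.018130 + 0.000881 + 0.051944 + 0.068888 = 0.172404
Σp_1ᵢ² = 0.1458² + 0.0833² + 0.2292² + 0.1875² + 0.1667² + 0.1875² = 0.021258 + 0.006939 + 0.052533 + 0.035156 + 0.027789 + 0.035156 = 0.178831
Σp_2ᵢ² = 0.2047² + 0.0326² + 0.0791² + 0.0047² + 0.3116² + 0.3674² = 0.041902 + 0.001063 + 0.006257 + 0.000022 + 0.097095 + 0.134983 = 0.281322
O = 0.172404 / √(0.178831 × 0.281322) = 0.172404 / 0.2242969 = 0.7686

0.77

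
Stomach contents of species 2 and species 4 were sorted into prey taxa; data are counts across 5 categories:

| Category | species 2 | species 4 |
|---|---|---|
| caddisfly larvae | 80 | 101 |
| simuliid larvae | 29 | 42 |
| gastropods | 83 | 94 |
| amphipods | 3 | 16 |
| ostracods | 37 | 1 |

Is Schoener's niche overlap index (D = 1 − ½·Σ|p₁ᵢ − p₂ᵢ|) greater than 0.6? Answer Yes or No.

Proportions for species 2 (n=232): 80/232=0.3448, 29/232=0.1250, 83/232=0.3578, 3/232=0.0129, 37/232=0.1595
Proportions for species 4 (n=254): 101/254=0.3976, 42/254=0.1654, 94/254=0.3701, 16/254=0.0630, 1/254=0.0039
Σ|p₁ᵢ − p₂ᵢ| = 0.0528 + 0.0404 + 0.0123 + 0.0501 + 0.1556 = 0.3112
D = 1 − ½ × 0.3112 = 1 − 0.15560 = 0.84440
D = 0.84440 > 0.6 → Yes.

Yes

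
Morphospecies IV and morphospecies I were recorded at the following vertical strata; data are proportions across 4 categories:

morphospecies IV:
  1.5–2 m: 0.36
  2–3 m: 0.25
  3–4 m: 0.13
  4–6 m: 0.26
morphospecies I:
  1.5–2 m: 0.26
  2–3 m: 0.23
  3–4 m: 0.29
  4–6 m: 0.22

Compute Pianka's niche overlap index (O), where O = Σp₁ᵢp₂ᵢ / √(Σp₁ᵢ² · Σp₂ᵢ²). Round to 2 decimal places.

Σ p₁ᵢp₂ᵢ = 0.0936 + 0.0575 + 0.0377 + 0.0572 = 0.2460
Σp_1ᵢ² = 0.36² + 0.25² + 0.13² + 0.26² = 0.1296 + 0.0625 + 0.0169 + 0.0676 = 0.2766
Σp_2ᵢ² = 0.26² + 0.23² + 0.29² + 0.22² = 0.0676 + 0.0529 + 0.0841 + 0.0484 = 0.2530
O = 0.2460 / √(0.2766 × 0.2530) = 0.2460 / 0.26454 = 0.9299

0.93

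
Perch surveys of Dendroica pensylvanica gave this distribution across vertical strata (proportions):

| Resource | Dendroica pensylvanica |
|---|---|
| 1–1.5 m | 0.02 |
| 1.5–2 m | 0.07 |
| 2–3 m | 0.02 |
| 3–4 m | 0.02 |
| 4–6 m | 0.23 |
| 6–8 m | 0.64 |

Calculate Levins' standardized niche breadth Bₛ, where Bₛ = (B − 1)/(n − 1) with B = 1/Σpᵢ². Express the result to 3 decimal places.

0.227

Σpᵢ² = 0.02² + 0.07² + 0.02² + 0.02² + 0.23² + 0.64² = 0.0004 + 0.0049 + 0.0004 + 0.0004 + 0.0529 + 0.4096 = 0.4686
B = 1 / 0.4686 = 2.13402
Bₛ = (B − 1)/(n − 1) = (2.13402 − 1)/(6 − 1) = 1.13402/5 = 0.22680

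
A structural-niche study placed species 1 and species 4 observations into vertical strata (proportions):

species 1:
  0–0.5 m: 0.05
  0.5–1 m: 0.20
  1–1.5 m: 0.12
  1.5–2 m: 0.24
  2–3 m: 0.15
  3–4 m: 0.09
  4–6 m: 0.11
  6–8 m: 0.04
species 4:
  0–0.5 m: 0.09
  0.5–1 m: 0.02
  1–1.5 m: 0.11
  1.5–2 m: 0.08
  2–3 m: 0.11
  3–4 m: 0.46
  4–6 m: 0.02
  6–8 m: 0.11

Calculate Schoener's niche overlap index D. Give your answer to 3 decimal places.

Σ|p₁ᵢ − p₂ᵢ| = 0.04 + 0.18 + 0.01 + 0.16 + 0.04 + 0.37 + 0.09 + 0.07 = 0.96
D = 1 − ½ × 0.96 = 1 − 0.480 = 0.52000

0.520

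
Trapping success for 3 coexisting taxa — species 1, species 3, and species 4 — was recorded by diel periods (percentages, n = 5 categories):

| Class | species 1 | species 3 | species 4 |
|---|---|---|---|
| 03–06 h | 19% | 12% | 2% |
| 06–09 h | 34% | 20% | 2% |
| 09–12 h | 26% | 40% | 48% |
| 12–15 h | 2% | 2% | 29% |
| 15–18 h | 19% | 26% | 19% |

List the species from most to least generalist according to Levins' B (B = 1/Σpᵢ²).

species 1 > species 3 > species 4

Convert percentages to proportions (divide by 100).
Σp_1ᵢ² = 0.19² + 0.34² + 0.26² + 0.02² + 0.19² = 0.0361 + 0.1156 + 0.0676 + 0.0004 + 0.0361 = 0.2558
B_1 = 1 / 0.2558 = 3.9093
Σp_3ᵢ² = 0.12² + 0.20² + 0.40² + 0.02² + 0.26² = 0.0144 + 0.0400 + 0.1600 + 0.0004 + 0.0676 = 0.2824
B_3 = 1 / 0.2824 = 3.5411
Σp_4ᵢ² = 0.02² + 0.02² + 0.48² + 0.29² + 0.19² = 0.0004 + 0.0004 + 0.2304 + 0.0841 + 0.0361 = 0.3514
B_4 = 1 / 0.3514 = 2.8458
Ranking by B (broadest → narrowest): species 1 (3.91) > species 3 (3.54) > species 4 (2.85)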